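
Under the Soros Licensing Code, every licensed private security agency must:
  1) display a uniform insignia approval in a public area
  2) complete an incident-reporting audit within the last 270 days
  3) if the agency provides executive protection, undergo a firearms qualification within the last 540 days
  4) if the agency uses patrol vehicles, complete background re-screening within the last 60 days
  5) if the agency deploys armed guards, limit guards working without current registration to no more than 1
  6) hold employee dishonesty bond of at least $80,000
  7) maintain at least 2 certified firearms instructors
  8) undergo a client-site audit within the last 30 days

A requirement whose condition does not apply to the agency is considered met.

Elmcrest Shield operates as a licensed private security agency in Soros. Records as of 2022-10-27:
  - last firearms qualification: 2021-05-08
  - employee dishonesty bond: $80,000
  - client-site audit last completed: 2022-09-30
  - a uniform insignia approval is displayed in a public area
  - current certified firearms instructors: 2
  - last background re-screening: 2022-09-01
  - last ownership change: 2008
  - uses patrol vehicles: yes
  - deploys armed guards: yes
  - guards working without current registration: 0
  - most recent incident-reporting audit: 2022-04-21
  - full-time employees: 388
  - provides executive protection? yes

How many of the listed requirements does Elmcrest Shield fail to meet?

1. uniform insignia approval present → met
2. incident-reporting audit 189 days ago vs limit 270 → met
3. condition 'provides executive protection' holds; firearms qualification 537 days ago vs limit 540 → met
4. condition 'uses patrol vehicles' holds; background re-screening 56 days ago vs limit 60 → met
5. condition 'deploys armed guards' holds; guards working without current registration 0 ≤ 1 → met
6. employee dishonesty bond $80,000 ≥ $80,000 → met
7. certified firearms instructors 2 ≥ 2 → met
8. client-site audit 27 days ago vs limit 30 → met
Not met: 0 of 8

0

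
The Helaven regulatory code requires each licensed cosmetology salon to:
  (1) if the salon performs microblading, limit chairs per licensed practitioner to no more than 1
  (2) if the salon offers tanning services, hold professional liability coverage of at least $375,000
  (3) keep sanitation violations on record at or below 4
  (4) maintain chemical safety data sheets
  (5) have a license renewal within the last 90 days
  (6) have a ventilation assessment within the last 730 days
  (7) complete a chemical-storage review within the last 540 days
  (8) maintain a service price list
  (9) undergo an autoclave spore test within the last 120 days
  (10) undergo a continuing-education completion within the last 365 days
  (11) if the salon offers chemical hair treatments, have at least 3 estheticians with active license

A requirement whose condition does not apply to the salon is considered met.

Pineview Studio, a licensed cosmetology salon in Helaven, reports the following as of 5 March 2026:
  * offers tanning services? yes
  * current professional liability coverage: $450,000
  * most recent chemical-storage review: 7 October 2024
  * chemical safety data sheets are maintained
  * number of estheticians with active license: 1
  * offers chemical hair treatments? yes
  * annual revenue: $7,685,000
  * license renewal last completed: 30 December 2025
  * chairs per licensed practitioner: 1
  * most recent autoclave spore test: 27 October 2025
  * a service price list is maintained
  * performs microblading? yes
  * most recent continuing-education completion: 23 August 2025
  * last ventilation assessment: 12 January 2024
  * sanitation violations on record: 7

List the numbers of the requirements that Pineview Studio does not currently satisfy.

1. condition 'performs microblading' holds; chairs per licensed practitioner 1 ≤ 1 → met
2. condition 'offers tanning services' holds; professional liability coverage $450,000 ≥ $375,000 → met
3. sanitation violations on record 7 > 4 → not met
4. chemical safety data sheets present → met
5. license renewal 65 days ago vs limit 90 → met
6. ventilation assessment 783 days ago vs limit 730 → not met
7. chemical-storage review 514 days ago vs limit 540 → met
8. service price list present → met
9. autoclave spore test 129 days ago vs limit 120 → not met
10. continuing-education completion 194 days ago vs limit 365 → met
11. condition 'offers chemical hair treatments' holds; estheticians with active license 1 < 3 → not met
Not met: 3, 6, 9, 11

3, 6, 9, 11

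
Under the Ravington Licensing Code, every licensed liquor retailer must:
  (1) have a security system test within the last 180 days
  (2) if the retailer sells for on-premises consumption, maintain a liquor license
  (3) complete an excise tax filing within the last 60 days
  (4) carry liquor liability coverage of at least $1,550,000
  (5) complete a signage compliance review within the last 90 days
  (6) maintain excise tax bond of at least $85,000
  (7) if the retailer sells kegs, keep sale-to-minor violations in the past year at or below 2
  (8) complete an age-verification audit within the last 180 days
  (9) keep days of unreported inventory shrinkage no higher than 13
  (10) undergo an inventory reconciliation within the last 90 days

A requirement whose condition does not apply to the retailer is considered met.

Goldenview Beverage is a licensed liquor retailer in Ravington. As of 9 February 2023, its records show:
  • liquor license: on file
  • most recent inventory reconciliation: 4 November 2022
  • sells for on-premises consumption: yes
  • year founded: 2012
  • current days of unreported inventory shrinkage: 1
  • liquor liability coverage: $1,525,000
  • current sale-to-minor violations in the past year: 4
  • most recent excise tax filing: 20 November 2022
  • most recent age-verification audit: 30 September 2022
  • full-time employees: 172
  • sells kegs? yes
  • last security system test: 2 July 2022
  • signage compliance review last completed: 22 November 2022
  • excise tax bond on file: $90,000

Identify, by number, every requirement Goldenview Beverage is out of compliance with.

1. security system test 222 days ago vs limit 180 → not met
2. condition 'sells for on-premises consumption' holds; liquor license present → met
3. excise tax filing 81 days ago vs limit 60 → not met
4. liquor liability coverage $1,525,000 < $1,550,000 → not met
5. signage compliance review 79 days ago vs limit 90 → met
6. excise tax bond $90,000 ≥ $85,000 → met
7. condition 'sells kegs' holds; sale-to-minor violations in the past year 4 > 2 → not met
8. age-verification audit 132 days ago vs limit 180 → met
9. days of unreported inventory shrinkage 1 ≤ 13 → met
10. inventory reconciliation 97 days ago vs limit 90 → not met
Not met: 1, 3, 4, 7, 10

1, 3, 4, 7, 10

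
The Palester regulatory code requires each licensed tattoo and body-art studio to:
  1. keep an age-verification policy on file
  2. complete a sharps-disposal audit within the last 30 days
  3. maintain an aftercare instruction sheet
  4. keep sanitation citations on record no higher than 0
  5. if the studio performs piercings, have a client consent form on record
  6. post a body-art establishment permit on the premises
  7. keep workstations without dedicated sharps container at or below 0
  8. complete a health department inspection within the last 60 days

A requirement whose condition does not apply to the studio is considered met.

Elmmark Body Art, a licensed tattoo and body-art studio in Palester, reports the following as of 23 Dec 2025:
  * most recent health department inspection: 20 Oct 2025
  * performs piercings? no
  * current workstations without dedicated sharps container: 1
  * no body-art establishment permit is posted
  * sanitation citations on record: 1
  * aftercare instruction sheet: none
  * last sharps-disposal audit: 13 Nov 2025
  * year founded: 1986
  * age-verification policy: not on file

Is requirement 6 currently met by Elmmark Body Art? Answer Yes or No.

No

6. body-art establishment permit absent → not met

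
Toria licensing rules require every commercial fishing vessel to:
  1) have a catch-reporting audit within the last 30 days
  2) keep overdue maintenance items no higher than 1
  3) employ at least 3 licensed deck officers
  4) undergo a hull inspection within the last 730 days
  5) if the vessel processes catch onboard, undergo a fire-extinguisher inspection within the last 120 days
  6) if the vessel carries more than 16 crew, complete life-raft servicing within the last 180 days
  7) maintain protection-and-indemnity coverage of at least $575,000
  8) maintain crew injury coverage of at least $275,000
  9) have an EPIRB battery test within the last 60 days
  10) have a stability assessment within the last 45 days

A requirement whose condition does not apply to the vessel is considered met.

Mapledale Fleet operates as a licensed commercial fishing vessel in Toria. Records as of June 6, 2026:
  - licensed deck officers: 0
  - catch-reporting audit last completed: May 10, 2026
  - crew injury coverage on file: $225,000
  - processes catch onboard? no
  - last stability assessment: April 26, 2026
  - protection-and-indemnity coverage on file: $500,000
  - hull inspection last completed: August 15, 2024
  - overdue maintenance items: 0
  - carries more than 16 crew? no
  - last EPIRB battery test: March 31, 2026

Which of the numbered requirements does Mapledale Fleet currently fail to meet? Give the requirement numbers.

3, 7, 8, 9

1. catch-reporting audit 27 days ago vs limit 30 → met
2. overdue maintenance items 0 ≤ 1 → met
3. licensed deck officers 0 < 3 → not met
4. hull inspection 660 days ago vs limit 730 → met
5. condition 'processes catch onboard' does not hold → requirement n/a → met
6. condition 'carries more than 16 crew' does not hold → requirement n/a → met
7. protection-and-indemnity coverage $500,000 < $575,000 → not met
8. crew injury coverage $225,000 < $275,000 → not met
9. EPIRB battery test 67 days ago vs limit 60 → not met
10. stability assessment 41 days ago vs limit 45 → met
Not met: 3, 7, 8, 9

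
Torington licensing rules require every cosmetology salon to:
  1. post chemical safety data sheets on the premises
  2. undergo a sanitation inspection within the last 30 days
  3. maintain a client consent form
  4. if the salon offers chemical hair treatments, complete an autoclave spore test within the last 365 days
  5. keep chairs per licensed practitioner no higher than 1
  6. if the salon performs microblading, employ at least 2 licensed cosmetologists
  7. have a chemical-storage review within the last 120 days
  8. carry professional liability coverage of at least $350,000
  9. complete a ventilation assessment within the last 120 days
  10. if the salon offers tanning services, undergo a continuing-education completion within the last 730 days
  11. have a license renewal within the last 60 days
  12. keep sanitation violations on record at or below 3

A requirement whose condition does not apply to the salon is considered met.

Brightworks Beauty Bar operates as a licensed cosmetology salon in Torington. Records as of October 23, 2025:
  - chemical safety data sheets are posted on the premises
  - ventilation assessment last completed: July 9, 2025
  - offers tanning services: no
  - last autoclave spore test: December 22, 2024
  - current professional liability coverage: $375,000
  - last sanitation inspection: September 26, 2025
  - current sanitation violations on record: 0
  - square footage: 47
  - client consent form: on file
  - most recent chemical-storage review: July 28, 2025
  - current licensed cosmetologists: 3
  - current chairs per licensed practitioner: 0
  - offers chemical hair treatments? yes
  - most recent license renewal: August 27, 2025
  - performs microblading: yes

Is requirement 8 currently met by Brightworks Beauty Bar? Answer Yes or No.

8. professional liability coverage $375,000 ≥ $350,000 → met

Yes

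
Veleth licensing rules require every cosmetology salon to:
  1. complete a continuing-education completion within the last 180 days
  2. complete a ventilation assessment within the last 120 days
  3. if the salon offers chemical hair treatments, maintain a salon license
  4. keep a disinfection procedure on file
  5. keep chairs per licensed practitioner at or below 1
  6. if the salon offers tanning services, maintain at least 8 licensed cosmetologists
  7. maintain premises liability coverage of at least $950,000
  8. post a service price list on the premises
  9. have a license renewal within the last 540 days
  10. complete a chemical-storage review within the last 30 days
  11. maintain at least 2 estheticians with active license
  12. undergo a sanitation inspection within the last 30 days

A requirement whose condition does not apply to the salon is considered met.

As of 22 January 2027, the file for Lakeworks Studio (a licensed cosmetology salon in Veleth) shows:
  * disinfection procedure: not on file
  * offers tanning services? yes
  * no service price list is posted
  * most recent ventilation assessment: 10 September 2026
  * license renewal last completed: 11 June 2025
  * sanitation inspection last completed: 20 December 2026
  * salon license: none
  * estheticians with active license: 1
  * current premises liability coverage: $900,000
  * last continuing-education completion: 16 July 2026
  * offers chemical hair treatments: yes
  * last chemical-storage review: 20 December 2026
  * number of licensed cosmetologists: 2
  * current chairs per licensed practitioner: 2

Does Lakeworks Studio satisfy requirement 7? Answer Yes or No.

No

7. premises liability coverage $900,000 < $950,000 → not met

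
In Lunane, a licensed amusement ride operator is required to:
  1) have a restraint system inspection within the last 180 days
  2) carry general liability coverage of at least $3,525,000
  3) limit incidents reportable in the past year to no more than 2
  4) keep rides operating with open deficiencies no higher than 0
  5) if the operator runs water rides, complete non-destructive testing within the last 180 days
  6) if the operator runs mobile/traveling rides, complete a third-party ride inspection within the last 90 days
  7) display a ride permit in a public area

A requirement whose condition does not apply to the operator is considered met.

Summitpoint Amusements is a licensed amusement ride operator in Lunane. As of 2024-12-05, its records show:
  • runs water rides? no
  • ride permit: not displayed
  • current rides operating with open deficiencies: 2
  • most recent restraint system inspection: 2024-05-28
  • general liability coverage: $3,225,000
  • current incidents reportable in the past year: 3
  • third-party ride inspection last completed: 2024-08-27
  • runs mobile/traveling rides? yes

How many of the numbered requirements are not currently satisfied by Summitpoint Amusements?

6

1. restraint system inspection 191 days ago vs limit 180 → not met
2. general liability coverage $3,225,000 < $3,525,000 → not met
3. incidents reportable in the past year 3 > 2 → not met
4. rides operating with open deficiencies 2 > 0 → not met
5. condition 'runs water rides' does not hold → requirement n/a → met
6. condition 'runs mobile/traveling rides' holds; third-party ride inspection 100 days ago vs limit 90 → not met
7. ride permit absent → not met
Not met: 6 of 7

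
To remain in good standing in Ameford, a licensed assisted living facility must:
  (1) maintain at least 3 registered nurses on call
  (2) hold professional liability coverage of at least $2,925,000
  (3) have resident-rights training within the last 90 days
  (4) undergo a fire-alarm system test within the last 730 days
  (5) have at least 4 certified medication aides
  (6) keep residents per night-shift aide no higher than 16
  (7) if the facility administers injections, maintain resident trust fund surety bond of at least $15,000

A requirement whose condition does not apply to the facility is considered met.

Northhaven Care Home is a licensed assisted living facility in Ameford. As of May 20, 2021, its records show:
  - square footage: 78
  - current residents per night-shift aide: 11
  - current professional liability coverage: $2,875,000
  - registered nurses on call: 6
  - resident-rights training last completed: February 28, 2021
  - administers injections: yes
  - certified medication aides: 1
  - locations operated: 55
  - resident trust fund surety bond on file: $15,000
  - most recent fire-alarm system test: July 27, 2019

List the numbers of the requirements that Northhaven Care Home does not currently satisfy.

2, 5

1. registered nurses on call 6 ≥ 3 → met
2. professional liability coverage $2,875,000 < $2,925,000 → not met
3. resident-rights training 81 days ago vs limit 90 → met
4. fire-alarm system test 663 days ago vs limit 730 → met
5. certified medication aides 1 < 4 → not met
6. residents per night-shift aide 11 ≤ 16 → met
7. condition 'administers injections' holds; resident trust fund surety bond $15,000 ≥ $15,000 → met
Not met: 2, 5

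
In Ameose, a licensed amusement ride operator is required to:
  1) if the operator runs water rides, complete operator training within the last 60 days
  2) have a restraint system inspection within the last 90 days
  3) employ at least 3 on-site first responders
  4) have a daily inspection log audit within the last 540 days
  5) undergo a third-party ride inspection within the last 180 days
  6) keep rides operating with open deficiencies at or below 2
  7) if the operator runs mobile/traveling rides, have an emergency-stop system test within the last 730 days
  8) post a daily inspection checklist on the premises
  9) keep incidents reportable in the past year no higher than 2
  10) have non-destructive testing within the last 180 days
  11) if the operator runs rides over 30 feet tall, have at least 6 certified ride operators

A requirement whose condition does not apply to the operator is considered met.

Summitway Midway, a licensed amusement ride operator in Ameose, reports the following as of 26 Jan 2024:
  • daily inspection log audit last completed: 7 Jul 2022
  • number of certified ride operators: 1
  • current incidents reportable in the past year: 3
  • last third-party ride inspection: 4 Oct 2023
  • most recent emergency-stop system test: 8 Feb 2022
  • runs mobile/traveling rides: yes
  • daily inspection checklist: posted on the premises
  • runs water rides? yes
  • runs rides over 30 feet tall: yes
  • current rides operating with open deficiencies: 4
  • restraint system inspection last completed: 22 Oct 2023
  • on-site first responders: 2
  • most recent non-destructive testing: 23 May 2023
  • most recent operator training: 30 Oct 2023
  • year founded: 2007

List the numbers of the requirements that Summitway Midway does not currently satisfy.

1, 2, 3, 4, 6, 9, 10, 11

1. condition 'runs water rides' holds; operator training 88 days ago vs limit 60 → not met
2. restraint system inspection 96 days ago vs limit 90 → not met
3. on-site first responders 2 < 3 → not met
4. daily inspection log audit 568 days ago vs limit 540 → not met
5. third-party ride inspection 114 days ago vs limit 180 → met
6. rides operating with open deficiencies 4 > 2 → not met
7. condition 'runs mobile/traveling rides' holds; emergency-stop system test 717 days ago vs limit 730 → met
8. daily inspection checklist present → met
9. incidents reportable in the past year 3 > 2 → not met
10. non-destructive testing 248 days ago vs limit 180 → not met
11. condition 'runs rides over 30 feet tall' holds; certified ride operators 1 < 6 → not met
Not met: 1, 2, 3, 4, 6, 9, 10, 11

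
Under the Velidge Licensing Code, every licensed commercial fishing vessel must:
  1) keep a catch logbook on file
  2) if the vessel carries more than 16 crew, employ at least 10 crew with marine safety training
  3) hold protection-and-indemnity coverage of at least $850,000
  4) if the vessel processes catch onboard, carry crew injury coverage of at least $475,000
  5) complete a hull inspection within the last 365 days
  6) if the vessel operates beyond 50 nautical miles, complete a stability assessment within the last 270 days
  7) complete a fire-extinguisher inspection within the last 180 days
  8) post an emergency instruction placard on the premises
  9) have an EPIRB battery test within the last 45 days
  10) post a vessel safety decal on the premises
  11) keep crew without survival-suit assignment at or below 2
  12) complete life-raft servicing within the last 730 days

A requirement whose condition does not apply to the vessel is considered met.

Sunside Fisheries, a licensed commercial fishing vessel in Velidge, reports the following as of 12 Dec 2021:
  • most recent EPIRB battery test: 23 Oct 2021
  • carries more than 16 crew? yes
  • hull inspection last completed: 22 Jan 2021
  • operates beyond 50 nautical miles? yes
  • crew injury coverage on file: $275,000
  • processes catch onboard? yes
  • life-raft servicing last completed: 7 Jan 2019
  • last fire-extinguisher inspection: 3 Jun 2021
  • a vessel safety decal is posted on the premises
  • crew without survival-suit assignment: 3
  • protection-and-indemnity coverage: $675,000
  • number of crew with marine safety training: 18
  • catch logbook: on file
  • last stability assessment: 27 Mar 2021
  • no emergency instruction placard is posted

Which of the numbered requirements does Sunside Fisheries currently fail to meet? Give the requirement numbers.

3, 4, 7, 8, 9, 11, 12

1. catch logbook present → met
2. condition 'carries more than 16 crew' holds; crew with marine safety training 18 ≥ 10 → met
3. protection-and-indemnity coverage $675,000 < $850,000 → not met
4. condition 'processes catch onboard' holds; crew injury coverage $275,000 < $475,000 → not met
5. hull inspection 324 days ago vs limit 365 → met
6. condition 'operates beyond 50 nautical miles' holds; stability assessment 260 days ago vs limit 270 → met
7. fire-extinguisher inspection 192 days ago vs limit 180 → not met
8. emergency instruction placard absent → not met
9. EPIRB battery test 50 days ago vs limit 45 → not met
10. vessel safety decal present → met
11. crew without survival-suit assignment 3 > 2 → not met
12. life-raft servicing 1070 days ago vs limit 730 → not met
Not met: 3, 4, 7, 8, 9, 11, 12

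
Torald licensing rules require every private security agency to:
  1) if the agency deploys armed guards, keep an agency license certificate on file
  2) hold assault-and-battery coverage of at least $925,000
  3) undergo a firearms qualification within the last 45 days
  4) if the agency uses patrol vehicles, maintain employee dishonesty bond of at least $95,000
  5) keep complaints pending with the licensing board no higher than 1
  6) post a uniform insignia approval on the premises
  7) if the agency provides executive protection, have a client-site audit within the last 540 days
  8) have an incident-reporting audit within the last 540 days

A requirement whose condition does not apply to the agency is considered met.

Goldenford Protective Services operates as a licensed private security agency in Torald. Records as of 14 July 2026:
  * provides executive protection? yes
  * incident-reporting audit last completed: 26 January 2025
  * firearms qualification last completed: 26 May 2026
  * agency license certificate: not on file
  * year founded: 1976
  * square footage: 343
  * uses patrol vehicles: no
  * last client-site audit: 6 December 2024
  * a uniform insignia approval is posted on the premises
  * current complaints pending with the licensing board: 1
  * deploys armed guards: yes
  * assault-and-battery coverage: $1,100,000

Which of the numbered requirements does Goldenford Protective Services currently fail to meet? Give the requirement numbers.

1. condition 'deploys armed guards' holds; agency license certificate absent → not met
2. assault-and-battery coverage $1,100,000 ≥ $925,000 → met
3. firearms qualification 49 days ago vs limit 45 → not met
4. condition 'uses patrol vehicles' does not hold → requirement n/a → met
5. complaints pending with the licensing board 1 ≤ 1 → met
6. uniform insignia approval present → met
7. condition 'provides executive protection' holds; client-site audit 585 days ago vs limit 540 → not met
8. incident-reporting audit 534 days ago vs limit 540 → met
Not met: 1, 3, 7

1, 3, 7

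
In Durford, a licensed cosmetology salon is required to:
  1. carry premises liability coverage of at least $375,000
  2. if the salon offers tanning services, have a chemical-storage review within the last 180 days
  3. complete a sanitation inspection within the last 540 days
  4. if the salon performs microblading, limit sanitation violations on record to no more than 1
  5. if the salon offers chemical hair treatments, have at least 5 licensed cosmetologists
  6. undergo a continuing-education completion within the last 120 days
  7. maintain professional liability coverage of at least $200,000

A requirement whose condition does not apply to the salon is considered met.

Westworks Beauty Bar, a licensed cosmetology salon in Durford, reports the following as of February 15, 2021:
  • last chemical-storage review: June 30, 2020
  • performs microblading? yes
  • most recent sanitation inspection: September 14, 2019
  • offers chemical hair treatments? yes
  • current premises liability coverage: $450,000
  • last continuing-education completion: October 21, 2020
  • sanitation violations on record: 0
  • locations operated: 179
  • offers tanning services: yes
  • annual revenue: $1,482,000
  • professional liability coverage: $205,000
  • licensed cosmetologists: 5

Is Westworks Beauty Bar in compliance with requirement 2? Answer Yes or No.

2. condition 'offers tanning services' holds; chemical-storage review 230 days ago vs limit 180 → not met

No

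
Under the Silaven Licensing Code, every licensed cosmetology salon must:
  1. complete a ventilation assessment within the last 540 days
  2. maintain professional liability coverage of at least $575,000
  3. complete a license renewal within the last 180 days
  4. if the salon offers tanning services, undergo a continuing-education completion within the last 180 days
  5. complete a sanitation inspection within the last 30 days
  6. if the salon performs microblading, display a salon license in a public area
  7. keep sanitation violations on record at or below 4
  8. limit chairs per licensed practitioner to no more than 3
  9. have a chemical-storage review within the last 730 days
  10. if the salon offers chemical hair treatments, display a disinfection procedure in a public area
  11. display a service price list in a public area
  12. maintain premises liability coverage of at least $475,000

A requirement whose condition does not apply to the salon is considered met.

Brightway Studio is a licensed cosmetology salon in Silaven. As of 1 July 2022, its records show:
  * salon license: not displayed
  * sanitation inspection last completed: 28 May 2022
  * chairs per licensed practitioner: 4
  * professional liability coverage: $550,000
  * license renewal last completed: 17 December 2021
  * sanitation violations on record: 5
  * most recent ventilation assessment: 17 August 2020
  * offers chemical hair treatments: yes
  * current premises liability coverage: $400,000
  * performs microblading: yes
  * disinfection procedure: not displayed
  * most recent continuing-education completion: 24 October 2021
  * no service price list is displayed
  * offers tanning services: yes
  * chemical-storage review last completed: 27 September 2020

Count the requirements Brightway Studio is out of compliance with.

1. ventilation assessment 683 days ago vs limit 540 → not met
2. professional liability coverage $550,000 < $575,000 → not met
3. license renewal 196 days ago vs limit 180 → not met
4. condition 'offers tanning services' holds; continuing-education completion 250 days ago vs limit 180 → not met
5. sanitation inspection 34 days ago vs limit 30 → not met
6. condition 'performs microblading' holds; salon license absent → not met
7. sanitation violations on record 5 > 4 → not met
8. chairs per licensed practitioner 4 > 3 → not met
9. chemical-storage review 642 days ago vs limit 730 → met
10. condition 'offers chemical hair treatments' holds; disinfection procedure absent → not met
11. service price list absent → not met
12. premises liability coverage $400,000 < $475,000 → not met
Not met: 11 of 12

11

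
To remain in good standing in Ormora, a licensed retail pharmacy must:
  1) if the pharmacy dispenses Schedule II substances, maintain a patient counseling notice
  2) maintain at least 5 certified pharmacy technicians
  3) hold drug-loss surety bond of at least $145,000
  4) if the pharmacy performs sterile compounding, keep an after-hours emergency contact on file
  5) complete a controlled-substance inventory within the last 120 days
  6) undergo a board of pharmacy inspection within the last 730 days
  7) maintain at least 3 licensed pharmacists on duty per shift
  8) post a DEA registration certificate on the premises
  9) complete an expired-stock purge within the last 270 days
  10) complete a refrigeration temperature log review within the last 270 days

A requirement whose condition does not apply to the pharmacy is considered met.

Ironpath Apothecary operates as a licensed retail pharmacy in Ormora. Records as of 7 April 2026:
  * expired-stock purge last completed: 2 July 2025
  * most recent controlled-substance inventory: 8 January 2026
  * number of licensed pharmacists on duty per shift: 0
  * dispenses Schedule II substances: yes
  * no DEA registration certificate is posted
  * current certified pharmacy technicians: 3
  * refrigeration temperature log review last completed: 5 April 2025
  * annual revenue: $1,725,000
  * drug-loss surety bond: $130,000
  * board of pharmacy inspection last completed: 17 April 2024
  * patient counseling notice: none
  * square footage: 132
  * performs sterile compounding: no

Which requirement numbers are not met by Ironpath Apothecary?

1. condition 'dispenses Schedule II substances' holds; patient counseling notice absent → not met
2. certified pharmacy technicians 3 < 5 → not met
3. drug-loss surety bond $130,000 < $145,000 → not met
4. condition 'performs sterile compounding' does not hold → requirement n/a → met
5. controlled-substance inventory 89 days ago vs limit 120 → met
6. board of pharmacy inspection 720 days ago vs limit 730 → met
7. licensed pharmacists on duty per shift 0 < 3 → not met
8. DEA registration certificate absent → not met
9. expired-stock purge 279 days ago vs limit 270 → not met
10. refrigeration temperature log review 367 days ago vs limit 270 → not met
Not met: 1, 2, 3, 7, 8, 9, 10

1, 2, 3, 7, 8, 9, 10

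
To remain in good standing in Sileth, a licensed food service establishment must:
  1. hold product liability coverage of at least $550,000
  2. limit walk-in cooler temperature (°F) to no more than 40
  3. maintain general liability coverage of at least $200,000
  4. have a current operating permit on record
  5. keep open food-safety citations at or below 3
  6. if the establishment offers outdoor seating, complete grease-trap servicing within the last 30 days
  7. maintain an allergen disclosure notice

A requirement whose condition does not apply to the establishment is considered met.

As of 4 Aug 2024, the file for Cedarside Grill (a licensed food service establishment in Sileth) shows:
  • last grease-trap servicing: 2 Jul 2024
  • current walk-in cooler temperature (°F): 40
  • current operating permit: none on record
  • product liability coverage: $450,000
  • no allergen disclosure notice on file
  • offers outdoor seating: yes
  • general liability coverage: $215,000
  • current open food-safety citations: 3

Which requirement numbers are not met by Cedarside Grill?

1, 4, 6, 7

1. product liability coverage $450,000 < $550,000 → not met
2. walk-in cooler temperature (°F) 40 ≤ 40 → met
3. general liability coverage $215,000 ≥ $200,000 → met
4. current operating permit absent → not met
5. open food-safety citations 3 ≤ 3 → met
6. condition 'offers outdoor seating' holds; grease-trap servicing 33 days ago vs limit 30 → not met
7. allergen disclosure notice absent → not met
Not met: 1, 4, 6, 7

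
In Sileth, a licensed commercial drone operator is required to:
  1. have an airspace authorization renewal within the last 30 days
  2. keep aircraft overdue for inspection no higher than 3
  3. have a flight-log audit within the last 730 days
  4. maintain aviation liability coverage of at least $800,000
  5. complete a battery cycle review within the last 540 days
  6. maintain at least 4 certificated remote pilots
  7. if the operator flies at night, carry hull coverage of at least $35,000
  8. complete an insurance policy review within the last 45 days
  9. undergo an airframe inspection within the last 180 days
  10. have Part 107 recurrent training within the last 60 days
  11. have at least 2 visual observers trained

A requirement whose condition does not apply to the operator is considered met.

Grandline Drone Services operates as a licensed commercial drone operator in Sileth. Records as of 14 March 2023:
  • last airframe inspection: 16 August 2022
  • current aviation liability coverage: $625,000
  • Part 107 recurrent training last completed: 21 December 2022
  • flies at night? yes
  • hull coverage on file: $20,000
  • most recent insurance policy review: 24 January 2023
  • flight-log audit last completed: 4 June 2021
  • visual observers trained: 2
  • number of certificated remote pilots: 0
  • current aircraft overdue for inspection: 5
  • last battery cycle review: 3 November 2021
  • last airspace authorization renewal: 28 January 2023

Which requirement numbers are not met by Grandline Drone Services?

1. airspace authorization renewal 45 days ago vs limit 30 → not met
2. aircraft overdue for inspection 5 > 3 → not met
3. flight-log audit 648 days ago vs limit 730 → met
4. aviation liability coverage $625,000 < $800,000 → not met
5. battery cycle review 496 days ago vs limit 540 → met
6. certificated remote pilots 0 < 4 → not met
7. condition 'flies at night' holds; hull coverage $20,000 < $35,000 → not met
8. insurance policy review 49 days ago vs limit 45 → not met
9. airframe inspection 210 days ago vs limit 180 → not met
10. Part 107 recurrent training 83 days ago vs limit 60 → not met
11. visual observers trained 2 ≥ 2 → met
Not met: 1, 2, 4, 6, 7, 8, 9, 10

1, 2, 4, 6, 7, 8, 9, 10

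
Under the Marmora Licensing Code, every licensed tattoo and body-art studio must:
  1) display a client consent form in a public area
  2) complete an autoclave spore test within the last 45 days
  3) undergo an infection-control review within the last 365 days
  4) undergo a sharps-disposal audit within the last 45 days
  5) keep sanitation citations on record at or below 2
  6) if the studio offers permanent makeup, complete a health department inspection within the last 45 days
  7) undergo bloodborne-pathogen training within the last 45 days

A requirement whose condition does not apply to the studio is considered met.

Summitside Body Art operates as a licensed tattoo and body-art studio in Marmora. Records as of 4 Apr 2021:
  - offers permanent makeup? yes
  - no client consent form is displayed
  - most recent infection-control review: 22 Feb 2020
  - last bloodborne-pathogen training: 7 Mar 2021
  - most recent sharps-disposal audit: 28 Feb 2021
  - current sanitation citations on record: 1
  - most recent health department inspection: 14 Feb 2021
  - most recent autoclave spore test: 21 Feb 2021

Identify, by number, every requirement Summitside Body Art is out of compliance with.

1, 3, 6

1. client consent form absent → not met
2. autoclave spore test 42 days ago vs limit 45 → met
3. infection-control review 407 days ago vs limit 365 → not met
4. sharps-disposal audit 35 days ago vs limit 45 → met
5. sanitation citations on record 1 ≤ 2 → met
6. condition 'offers permanent makeup' holds; health department inspection 49 days ago vs limit 45 → not met
7. bloodborne-pathogen training 28 days ago vs limit 45 → met
Not met: 1, 3, 6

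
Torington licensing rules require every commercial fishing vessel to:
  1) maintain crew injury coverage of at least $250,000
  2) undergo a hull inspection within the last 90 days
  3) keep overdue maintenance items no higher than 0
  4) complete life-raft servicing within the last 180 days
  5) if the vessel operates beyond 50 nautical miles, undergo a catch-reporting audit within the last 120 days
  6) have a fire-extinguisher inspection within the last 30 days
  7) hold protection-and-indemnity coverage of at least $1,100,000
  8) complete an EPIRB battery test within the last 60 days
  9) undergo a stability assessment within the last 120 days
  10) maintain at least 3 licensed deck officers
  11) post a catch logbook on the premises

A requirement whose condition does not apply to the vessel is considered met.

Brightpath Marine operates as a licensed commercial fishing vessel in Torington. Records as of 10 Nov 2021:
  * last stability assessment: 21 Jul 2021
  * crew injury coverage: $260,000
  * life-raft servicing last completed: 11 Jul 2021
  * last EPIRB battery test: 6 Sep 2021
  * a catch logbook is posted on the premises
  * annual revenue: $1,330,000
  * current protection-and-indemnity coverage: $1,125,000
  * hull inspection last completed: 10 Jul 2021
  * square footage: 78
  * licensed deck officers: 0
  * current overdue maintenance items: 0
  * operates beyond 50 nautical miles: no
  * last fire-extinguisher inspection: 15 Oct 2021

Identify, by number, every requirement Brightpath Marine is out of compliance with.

1. crew injury coverage $260,000 ≥ $250,000 → met
2. hull inspection 123 days ago vs limit 90 → not met
3. overdue maintenance items 0 ≤ 0 → met
4. life-raft servicing 122 days ago vs limit 180 → met
5. condition 'operates beyond 50 nautical miles' does not hold → requirement n/a → met
6. fire-extinguisher inspection 26 days ago vs limit 30 → met
7. protection-and-indemnity coverage $1,125,000 ≥ $1,100,000 → met
8. EPIRB battery test 65 days ago vs limit 60 → not met
9. stability assessment 112 days ago vs limit 120 → met
10. licensed deck officers 0 < 3 → not met
11. catch logbook present → met
Not met: 2, 8, 10

2, 8, 10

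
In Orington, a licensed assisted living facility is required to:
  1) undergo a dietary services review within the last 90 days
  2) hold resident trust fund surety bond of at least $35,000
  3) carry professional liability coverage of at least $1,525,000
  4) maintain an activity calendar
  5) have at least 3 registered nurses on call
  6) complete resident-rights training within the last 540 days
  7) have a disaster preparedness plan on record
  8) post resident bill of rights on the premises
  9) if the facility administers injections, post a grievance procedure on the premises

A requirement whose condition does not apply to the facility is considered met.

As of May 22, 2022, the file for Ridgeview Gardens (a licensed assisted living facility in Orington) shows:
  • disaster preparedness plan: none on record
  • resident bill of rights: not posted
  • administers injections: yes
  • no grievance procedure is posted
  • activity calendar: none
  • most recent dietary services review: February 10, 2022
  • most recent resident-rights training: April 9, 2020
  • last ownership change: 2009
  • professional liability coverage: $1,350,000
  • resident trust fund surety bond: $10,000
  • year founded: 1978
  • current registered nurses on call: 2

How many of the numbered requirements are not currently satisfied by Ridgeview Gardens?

1. dietary services review 101 days ago vs limit 90 → not met
2. resident trust fund surety bond $10,000 < $35,000 → not met
3. professional liability coverage $1,350,000 < $1,525,000 → not met
4. activity calendar absent → not met
5. registered nurses on call 2 < 3 → not met
6. resident-rights training 773 days ago vs limit 540 → not met
7. disaster preparedness plan absent → not met
8. resident bill of rights absent → not met
9. condition 'administers injections' holds; grievance procedure absent → not met
Not met: 9 of 9

9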